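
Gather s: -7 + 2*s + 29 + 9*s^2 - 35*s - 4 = 9*s^2 - 33*s + 18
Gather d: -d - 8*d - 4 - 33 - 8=-9*d - 45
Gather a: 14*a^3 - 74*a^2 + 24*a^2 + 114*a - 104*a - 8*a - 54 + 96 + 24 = 14*a^3 - 50*a^2 + 2*a + 66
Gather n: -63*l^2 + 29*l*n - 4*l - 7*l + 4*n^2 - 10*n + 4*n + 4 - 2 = -63*l^2 - 11*l + 4*n^2 + n*(29*l - 6) + 2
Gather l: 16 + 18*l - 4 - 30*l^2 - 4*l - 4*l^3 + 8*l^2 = -4*l^3 - 22*l^2 + 14*l + 12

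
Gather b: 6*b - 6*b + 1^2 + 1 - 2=0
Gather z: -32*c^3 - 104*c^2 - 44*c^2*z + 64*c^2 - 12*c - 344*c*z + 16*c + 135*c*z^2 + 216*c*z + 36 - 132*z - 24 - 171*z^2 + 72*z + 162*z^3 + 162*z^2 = -32*c^3 - 40*c^2 + 4*c + 162*z^3 + z^2*(135*c - 9) + z*(-44*c^2 - 128*c - 60) + 12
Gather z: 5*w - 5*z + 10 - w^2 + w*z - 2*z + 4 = -w^2 + 5*w + z*(w - 7) + 14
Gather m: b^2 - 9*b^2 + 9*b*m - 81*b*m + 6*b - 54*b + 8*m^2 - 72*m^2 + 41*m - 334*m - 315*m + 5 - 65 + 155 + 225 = -8*b^2 - 48*b - 64*m^2 + m*(-72*b - 608) + 320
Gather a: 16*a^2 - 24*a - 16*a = 16*a^2 - 40*a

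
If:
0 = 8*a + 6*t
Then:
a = -3*t/4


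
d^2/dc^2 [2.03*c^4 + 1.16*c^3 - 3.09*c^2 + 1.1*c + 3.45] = 24.36*c^2 + 6.96*c - 6.18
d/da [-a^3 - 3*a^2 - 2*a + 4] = -3*a^2 - 6*a - 2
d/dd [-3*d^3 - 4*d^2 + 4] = d*(-9*d - 8)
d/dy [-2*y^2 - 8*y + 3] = -4*y - 8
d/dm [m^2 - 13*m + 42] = 2*m - 13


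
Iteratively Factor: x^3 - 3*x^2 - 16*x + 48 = (x + 4)*(x^2 - 7*x + 12) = (x - 4)*(x + 4)*(x - 3)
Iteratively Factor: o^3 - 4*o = (o + 2)*(o^2 - 2*o) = o*(o + 2)*(o - 2)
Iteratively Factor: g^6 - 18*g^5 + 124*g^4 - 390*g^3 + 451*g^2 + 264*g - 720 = (g - 3)*(g^5 - 15*g^4 + 79*g^3 - 153*g^2 - 8*g + 240) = (g - 3)^2*(g^4 - 12*g^3 + 43*g^2 - 24*g - 80) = (g - 5)*(g - 3)^2*(g^3 - 7*g^2 + 8*g + 16) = (g - 5)*(g - 4)*(g - 3)^2*(g^2 - 3*g - 4) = (g - 5)*(g - 4)^2*(g - 3)^2*(g + 1)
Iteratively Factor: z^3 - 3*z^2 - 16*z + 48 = (z + 4)*(z^2 - 7*z + 12) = (z - 4)*(z + 4)*(z - 3)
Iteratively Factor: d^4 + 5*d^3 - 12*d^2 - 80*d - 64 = (d - 4)*(d^3 + 9*d^2 + 24*d + 16) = (d - 4)*(d + 4)*(d^2 + 5*d + 4) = (d - 4)*(d + 1)*(d + 4)*(d + 4)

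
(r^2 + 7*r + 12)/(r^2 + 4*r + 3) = (r + 4)/(r + 1)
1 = 1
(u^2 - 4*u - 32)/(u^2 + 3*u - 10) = (u^2 - 4*u - 32)/(u^2 + 3*u - 10)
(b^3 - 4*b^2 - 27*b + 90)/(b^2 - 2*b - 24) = (b^2 + 2*b - 15)/(b + 4)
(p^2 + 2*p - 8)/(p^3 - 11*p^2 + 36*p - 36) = (p + 4)/(p^2 - 9*p + 18)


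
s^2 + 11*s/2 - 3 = (s - 1/2)*(s + 6)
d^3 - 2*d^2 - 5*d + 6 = (d - 3)*(d - 1)*(d + 2)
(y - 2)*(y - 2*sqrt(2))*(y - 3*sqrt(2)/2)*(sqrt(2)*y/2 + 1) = sqrt(2)*y^4/2 - 5*y^3/2 - sqrt(2)*y^3 - sqrt(2)*y^2/2 + 5*y^2 + sqrt(2)*y + 6*y - 12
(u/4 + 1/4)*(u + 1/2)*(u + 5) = u^3/4 + 13*u^2/8 + 2*u + 5/8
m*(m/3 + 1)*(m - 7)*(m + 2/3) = m^4/3 - 10*m^3/9 - 71*m^2/9 - 14*m/3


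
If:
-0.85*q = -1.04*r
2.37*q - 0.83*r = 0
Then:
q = 0.00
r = 0.00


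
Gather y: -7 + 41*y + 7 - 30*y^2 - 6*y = -30*y^2 + 35*y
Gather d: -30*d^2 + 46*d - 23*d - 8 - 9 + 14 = -30*d^2 + 23*d - 3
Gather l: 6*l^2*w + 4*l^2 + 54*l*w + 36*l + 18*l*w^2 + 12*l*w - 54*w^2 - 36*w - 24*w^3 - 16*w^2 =l^2*(6*w + 4) + l*(18*w^2 + 66*w + 36) - 24*w^3 - 70*w^2 - 36*w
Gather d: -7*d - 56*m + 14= -7*d - 56*m + 14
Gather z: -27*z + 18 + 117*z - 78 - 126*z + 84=24 - 36*z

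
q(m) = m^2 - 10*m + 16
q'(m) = 2*m - 10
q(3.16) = -5.61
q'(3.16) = -3.68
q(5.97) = -8.06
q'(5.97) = 1.94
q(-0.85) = 25.22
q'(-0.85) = -11.70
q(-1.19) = 29.32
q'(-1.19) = -12.38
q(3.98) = -7.96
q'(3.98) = -2.04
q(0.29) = 13.18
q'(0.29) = -9.42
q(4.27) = -8.47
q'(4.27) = -1.46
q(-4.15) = 74.72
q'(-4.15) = -18.30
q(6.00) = -8.00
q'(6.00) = 2.00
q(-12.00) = 280.00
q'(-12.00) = -34.00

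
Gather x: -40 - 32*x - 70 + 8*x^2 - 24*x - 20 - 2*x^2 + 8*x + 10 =6*x^2 - 48*x - 120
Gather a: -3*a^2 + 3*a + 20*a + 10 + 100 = -3*a^2 + 23*a + 110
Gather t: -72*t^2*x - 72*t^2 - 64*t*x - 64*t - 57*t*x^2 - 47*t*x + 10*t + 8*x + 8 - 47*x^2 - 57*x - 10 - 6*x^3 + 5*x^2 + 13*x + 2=t^2*(-72*x - 72) + t*(-57*x^2 - 111*x - 54) - 6*x^3 - 42*x^2 - 36*x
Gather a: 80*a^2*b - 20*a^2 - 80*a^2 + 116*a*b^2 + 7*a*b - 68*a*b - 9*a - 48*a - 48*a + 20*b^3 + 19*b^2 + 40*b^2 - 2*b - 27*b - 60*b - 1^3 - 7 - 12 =a^2*(80*b - 100) + a*(116*b^2 - 61*b - 105) + 20*b^3 + 59*b^2 - 89*b - 20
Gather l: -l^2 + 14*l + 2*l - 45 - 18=-l^2 + 16*l - 63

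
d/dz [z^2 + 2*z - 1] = 2*z + 2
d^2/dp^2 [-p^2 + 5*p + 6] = -2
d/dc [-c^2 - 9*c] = -2*c - 9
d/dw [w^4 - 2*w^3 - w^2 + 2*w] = 4*w^3 - 6*w^2 - 2*w + 2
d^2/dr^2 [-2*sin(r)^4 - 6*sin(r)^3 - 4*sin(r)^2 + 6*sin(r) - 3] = 32*sin(r)^4 + 54*sin(r)^3 - 8*sin(r)^2 - 42*sin(r) - 8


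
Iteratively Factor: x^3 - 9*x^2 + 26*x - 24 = (x - 3)*(x^2 - 6*x + 8) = (x - 3)*(x - 2)*(x - 4)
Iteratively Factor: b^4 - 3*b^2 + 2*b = (b + 2)*(b^3 - 2*b^2 + b) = b*(b + 2)*(b^2 - 2*b + 1) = b*(b - 1)*(b + 2)*(b - 1)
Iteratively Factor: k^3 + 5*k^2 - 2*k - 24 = (k + 4)*(k^2 + k - 6) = (k - 2)*(k + 4)*(k + 3)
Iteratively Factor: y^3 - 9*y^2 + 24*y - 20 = (y - 2)*(y^2 - 7*y + 10) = (y - 5)*(y - 2)*(y - 2)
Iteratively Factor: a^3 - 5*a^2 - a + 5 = (a - 5)*(a^2 - 1) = (a - 5)*(a - 1)*(a + 1)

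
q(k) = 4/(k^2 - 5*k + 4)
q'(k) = 4*(5 - 2*k)/(k^2 - 5*k + 4)^2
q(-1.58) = 0.28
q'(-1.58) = 0.16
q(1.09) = -15.27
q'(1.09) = 164.45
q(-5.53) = 0.06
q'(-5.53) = 0.02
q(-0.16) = 0.83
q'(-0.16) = 0.91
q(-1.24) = 0.34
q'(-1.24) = 0.22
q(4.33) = 3.64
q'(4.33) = -12.12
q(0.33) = 1.63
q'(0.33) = 2.87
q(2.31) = -1.81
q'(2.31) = 0.31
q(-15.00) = 0.01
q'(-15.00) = 0.00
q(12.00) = 0.05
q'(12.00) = -0.00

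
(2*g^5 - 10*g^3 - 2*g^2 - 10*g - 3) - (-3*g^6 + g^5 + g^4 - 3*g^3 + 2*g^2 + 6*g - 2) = 3*g^6 + g^5 - g^4 - 7*g^3 - 4*g^2 - 16*g - 1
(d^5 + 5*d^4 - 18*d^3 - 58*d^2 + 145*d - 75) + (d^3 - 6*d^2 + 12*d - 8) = d^5 + 5*d^4 - 17*d^3 - 64*d^2 + 157*d - 83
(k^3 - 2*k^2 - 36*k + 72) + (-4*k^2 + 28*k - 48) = k^3 - 6*k^2 - 8*k + 24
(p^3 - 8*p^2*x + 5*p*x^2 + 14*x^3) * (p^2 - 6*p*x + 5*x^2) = p^5 - 14*p^4*x + 58*p^3*x^2 - 56*p^2*x^3 - 59*p*x^4 + 70*x^5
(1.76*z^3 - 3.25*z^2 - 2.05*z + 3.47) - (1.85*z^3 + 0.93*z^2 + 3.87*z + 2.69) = -0.0900000000000001*z^3 - 4.18*z^2 - 5.92*z + 0.78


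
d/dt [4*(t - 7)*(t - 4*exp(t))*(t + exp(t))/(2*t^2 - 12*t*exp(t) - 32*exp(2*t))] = 2*(2*(t - 7)*(t - 4*exp(t))*(t + exp(t))*(3*t*exp(t) - t + 16*exp(2*t) + 3*exp(t)) + (-t^2 + 6*t*exp(t) + 16*exp(2*t))*(-(t - 7)*(t - 4*exp(t))*(exp(t) + 1) + (t - 7)*(t + exp(t))*(4*exp(t) - 1) - (t - 4*exp(t))*(t + exp(t))))/(-t^2 + 6*t*exp(t) + 16*exp(2*t))^2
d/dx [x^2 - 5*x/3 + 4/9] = 2*x - 5/3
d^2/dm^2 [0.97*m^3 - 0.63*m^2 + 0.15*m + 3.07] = 5.82*m - 1.26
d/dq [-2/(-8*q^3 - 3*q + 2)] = 6*(-8*q^2 - 1)/(8*q^3 + 3*q - 2)^2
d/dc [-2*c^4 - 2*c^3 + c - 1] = -8*c^3 - 6*c^2 + 1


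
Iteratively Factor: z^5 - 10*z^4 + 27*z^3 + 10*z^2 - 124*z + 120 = (z + 2)*(z^4 - 12*z^3 + 51*z^2 - 92*z + 60) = (z - 3)*(z + 2)*(z^3 - 9*z^2 + 24*z - 20) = (z - 5)*(z - 3)*(z + 2)*(z^2 - 4*z + 4) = (z - 5)*(z - 3)*(z - 2)*(z + 2)*(z - 2)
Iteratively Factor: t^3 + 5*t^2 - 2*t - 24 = (t + 4)*(t^2 + t - 6) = (t + 3)*(t + 4)*(t - 2)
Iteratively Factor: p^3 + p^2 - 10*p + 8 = (p + 4)*(p^2 - 3*p + 2) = (p - 2)*(p + 4)*(p - 1)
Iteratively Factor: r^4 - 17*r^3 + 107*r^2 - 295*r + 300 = (r - 5)*(r^3 - 12*r^2 + 47*r - 60) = (r - 5)*(r - 4)*(r^2 - 8*r + 15) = (r - 5)*(r - 4)*(r - 3)*(r - 5)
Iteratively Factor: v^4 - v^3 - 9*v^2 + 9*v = (v)*(v^3 - v^2 - 9*v + 9) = v*(v - 3)*(v^2 + 2*v - 3) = v*(v - 3)*(v + 3)*(v - 1)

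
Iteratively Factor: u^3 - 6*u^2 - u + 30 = (u + 2)*(u^2 - 8*u + 15) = (u - 3)*(u + 2)*(u - 5)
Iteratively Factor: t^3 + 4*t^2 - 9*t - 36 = (t + 3)*(t^2 + t - 12) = (t + 3)*(t + 4)*(t - 3)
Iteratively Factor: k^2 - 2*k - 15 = (k - 5)*(k + 3)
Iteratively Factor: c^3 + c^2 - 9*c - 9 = (c + 1)*(c^2 - 9) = (c + 1)*(c + 3)*(c - 3)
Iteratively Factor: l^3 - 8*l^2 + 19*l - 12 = (l - 4)*(l^2 - 4*l + 3) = (l - 4)*(l - 3)*(l - 1)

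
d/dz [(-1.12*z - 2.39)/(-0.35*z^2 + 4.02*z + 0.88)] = (-0.392*z^2 - 1.673*z + 8.6222)/(0.1225*z^4 - 2.814*z^3 + 15.5444*z^2 + 7.0752*z + 0.7744)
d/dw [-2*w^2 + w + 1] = 1 - 4*w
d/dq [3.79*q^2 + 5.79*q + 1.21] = 7.58*q + 5.79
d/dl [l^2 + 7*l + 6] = 2*l + 7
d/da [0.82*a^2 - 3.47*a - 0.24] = 1.64*a - 3.47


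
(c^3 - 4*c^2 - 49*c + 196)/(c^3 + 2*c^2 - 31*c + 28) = (c - 7)/(c - 1)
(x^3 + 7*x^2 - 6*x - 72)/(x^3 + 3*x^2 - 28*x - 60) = (x^2 + x - 12)/(x^2 - 3*x - 10)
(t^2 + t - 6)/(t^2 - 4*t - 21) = (t - 2)/(t - 7)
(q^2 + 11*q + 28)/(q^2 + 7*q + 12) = (q + 7)/(q + 3)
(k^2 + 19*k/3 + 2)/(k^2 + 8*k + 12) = (k + 1/3)/(k + 2)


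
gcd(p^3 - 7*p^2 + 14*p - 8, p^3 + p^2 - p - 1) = p - 1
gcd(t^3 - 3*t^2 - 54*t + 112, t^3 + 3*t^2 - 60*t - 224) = t^2 - t - 56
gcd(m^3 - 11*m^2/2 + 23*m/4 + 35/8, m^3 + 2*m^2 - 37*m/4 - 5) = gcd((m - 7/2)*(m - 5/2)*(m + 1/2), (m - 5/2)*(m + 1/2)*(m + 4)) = m^2 - 2*m - 5/4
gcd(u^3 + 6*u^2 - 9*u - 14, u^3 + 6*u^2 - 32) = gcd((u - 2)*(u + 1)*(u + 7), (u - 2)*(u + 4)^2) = u - 2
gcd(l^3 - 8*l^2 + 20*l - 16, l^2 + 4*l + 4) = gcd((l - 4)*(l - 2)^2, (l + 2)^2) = 1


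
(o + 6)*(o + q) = o^2 + o*q + 6*o + 6*q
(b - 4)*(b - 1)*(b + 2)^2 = b^4 - b^3 - 12*b^2 - 4*b + 16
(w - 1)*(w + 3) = w^2 + 2*w - 3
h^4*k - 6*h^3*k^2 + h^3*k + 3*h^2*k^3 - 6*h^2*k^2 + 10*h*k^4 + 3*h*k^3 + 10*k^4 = (h - 5*k)*(h - 2*k)*(h + k)*(h*k + k)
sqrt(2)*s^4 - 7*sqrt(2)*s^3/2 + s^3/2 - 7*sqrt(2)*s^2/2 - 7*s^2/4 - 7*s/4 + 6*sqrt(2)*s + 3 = (s - 4)*(s - 1)*(s + 3/2)*(sqrt(2)*s + 1/2)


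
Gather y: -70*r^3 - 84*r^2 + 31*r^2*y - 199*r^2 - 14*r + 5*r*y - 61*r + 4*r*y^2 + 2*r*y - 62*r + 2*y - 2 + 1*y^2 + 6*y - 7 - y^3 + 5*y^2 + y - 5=-70*r^3 - 283*r^2 - 137*r - y^3 + y^2*(4*r + 6) + y*(31*r^2 + 7*r + 9) - 14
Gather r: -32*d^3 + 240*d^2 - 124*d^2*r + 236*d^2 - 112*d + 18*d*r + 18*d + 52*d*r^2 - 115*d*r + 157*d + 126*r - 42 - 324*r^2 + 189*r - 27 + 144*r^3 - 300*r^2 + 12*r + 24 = -32*d^3 + 476*d^2 + 63*d + 144*r^3 + r^2*(52*d - 624) + r*(-124*d^2 - 97*d + 327) - 45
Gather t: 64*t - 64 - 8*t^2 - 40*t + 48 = -8*t^2 + 24*t - 16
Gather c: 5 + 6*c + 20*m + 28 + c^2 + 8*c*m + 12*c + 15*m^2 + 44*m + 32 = c^2 + c*(8*m + 18) + 15*m^2 + 64*m + 65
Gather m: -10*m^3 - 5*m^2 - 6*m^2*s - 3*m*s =-10*m^3 + m^2*(-6*s - 5) - 3*m*s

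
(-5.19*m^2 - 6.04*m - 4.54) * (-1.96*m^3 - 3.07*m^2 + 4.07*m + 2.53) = 10.1724*m^5 + 27.7717*m^4 + 6.3179*m^3 - 23.7757*m^2 - 33.759*m - 11.4862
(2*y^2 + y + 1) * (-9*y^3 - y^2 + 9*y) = -18*y^5 - 11*y^4 + 8*y^3 + 8*y^2 + 9*y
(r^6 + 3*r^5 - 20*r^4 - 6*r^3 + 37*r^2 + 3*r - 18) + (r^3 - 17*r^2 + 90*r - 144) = r^6 + 3*r^5 - 20*r^4 - 5*r^3 + 20*r^2 + 93*r - 162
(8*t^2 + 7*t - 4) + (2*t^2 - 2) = 10*t^2 + 7*t - 6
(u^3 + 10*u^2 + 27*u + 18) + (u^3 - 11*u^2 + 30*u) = 2*u^3 - u^2 + 57*u + 18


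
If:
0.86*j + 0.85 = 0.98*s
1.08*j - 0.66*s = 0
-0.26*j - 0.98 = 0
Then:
No Solution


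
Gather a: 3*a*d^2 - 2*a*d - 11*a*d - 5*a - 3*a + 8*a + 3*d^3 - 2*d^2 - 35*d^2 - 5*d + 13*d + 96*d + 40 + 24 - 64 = a*(3*d^2 - 13*d) + 3*d^3 - 37*d^2 + 104*d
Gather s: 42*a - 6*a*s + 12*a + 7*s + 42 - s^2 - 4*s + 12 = 54*a - s^2 + s*(3 - 6*a) + 54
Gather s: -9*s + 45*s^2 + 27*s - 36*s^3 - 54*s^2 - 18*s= -36*s^3 - 9*s^2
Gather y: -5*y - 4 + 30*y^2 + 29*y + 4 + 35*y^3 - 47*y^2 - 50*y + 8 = 35*y^3 - 17*y^2 - 26*y + 8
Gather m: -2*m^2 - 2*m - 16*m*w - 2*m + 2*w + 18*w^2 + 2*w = -2*m^2 + m*(-16*w - 4) + 18*w^2 + 4*w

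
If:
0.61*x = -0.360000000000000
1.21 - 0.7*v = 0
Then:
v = 1.73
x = -0.59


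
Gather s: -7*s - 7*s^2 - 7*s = -7*s^2 - 14*s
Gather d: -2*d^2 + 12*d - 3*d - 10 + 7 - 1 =-2*d^2 + 9*d - 4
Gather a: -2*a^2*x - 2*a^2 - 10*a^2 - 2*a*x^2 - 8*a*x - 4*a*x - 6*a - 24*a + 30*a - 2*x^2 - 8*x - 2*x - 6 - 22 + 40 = a^2*(-2*x - 12) + a*(-2*x^2 - 12*x) - 2*x^2 - 10*x + 12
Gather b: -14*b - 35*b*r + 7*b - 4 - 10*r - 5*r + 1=b*(-35*r - 7) - 15*r - 3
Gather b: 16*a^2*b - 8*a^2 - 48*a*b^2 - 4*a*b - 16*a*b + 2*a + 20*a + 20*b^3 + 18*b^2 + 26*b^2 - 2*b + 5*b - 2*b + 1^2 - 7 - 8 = -8*a^2 + 22*a + 20*b^3 + b^2*(44 - 48*a) + b*(16*a^2 - 20*a + 1) - 14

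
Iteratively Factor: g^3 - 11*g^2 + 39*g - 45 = (g - 3)*(g^2 - 8*g + 15) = (g - 5)*(g - 3)*(g - 3)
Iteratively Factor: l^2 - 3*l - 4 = (l + 1)*(l - 4)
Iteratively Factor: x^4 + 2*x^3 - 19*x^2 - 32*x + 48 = (x - 1)*(x^3 + 3*x^2 - 16*x - 48) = (x - 1)*(x + 4)*(x^2 - x - 12) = (x - 1)*(x + 3)*(x + 4)*(x - 4)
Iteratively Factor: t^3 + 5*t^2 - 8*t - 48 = (t - 3)*(t^2 + 8*t + 16) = (t - 3)*(t + 4)*(t + 4)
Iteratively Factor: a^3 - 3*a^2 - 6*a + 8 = (a - 4)*(a^2 + a - 2) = (a - 4)*(a - 1)*(a + 2)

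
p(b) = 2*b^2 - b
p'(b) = 4*b - 1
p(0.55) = 0.06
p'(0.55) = 1.20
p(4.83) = 41.83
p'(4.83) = 18.32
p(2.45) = 9.56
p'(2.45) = 8.80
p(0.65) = 0.20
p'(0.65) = 1.60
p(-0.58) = 1.25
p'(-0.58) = -3.32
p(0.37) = -0.10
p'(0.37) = 0.48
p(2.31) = 8.36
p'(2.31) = 8.24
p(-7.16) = 109.69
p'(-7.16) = -29.64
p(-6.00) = 78.00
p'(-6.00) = -25.00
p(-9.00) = 171.00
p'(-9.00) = -37.00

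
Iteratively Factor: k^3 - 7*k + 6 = (k + 3)*(k^2 - 3*k + 2) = (k - 1)*(k + 3)*(k - 2)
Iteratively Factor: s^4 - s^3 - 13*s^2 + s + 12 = (s + 3)*(s^3 - 4*s^2 - s + 4) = (s - 4)*(s + 3)*(s^2 - 1) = (s - 4)*(s - 1)*(s + 3)*(s + 1)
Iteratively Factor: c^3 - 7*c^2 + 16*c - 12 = (c - 3)*(c^2 - 4*c + 4) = (c - 3)*(c - 2)*(c - 2)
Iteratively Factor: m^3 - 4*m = (m)*(m^2 - 4) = m*(m - 2)*(m + 2)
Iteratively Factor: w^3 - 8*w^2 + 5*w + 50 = (w - 5)*(w^2 - 3*w - 10) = (w - 5)*(w + 2)*(w - 5)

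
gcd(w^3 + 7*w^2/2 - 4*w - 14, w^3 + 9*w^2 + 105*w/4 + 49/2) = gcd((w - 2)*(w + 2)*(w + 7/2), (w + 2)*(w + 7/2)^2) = w^2 + 11*w/2 + 7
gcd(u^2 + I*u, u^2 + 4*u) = u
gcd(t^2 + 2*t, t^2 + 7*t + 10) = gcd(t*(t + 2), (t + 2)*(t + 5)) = t + 2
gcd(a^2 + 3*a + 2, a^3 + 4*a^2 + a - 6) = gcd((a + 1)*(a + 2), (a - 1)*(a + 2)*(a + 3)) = a + 2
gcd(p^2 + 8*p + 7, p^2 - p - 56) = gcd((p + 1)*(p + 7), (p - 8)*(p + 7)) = p + 7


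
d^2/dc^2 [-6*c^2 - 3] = -12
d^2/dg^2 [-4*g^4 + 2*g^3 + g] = 12*g*(1 - 4*g)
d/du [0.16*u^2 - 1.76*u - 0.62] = 0.32*u - 1.76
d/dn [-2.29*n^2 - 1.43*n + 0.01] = -4.58*n - 1.43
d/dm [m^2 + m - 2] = 2*m + 1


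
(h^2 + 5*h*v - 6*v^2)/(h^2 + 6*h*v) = (h - v)/h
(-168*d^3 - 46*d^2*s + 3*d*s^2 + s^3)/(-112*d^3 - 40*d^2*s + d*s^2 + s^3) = (6*d + s)/(4*d + s)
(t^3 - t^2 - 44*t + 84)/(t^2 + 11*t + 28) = (t^2 - 8*t + 12)/(t + 4)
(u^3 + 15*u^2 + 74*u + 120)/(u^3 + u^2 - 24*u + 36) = (u^2 + 9*u + 20)/(u^2 - 5*u + 6)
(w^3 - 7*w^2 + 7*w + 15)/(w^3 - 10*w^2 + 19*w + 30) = (w - 3)/(w - 6)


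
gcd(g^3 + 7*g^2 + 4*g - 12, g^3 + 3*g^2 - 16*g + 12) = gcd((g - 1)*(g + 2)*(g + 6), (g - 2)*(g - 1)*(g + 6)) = g^2 + 5*g - 6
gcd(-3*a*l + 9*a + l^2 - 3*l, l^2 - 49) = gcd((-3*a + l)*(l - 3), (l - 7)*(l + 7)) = 1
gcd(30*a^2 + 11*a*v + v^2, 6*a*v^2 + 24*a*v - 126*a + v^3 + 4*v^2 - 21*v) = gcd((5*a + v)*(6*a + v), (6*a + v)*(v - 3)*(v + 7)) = 6*a + v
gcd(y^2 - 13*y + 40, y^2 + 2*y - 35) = y - 5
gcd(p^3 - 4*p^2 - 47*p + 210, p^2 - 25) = p - 5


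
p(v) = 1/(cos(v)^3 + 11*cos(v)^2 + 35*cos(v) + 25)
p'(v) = (3*sin(v)*cos(v)^2 + 22*sin(v)*cos(v) + 35*sin(v))/(cos(v)^3 + 11*cos(v)^2 + 35*cos(v) + 25)^2 = (3*cos(v) + 7)*sin(v)/((cos(v) + 1)^2*(cos(v) + 5)^3)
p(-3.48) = 1.07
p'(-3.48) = 6.45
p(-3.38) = 2.18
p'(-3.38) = 18.45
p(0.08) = 0.01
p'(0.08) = 0.00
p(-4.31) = 0.08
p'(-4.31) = 0.15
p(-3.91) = 0.19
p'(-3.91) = 0.54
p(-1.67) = 0.05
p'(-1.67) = -0.07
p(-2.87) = 1.67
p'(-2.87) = -12.48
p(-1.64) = 0.04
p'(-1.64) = -0.07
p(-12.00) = 0.02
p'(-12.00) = 0.01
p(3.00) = 6.21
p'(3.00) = 88.07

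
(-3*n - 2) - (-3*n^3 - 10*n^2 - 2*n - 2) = 3*n^3 + 10*n^2 - n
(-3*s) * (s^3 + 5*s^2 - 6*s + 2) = -3*s^4 - 15*s^3 + 18*s^2 - 6*s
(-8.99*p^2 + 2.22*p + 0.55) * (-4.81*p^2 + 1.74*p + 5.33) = 43.2419*p^4 - 26.3208*p^3 - 46.6994*p^2 + 12.7896*p + 2.9315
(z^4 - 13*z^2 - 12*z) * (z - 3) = z^5 - 3*z^4 - 13*z^3 + 27*z^2 + 36*z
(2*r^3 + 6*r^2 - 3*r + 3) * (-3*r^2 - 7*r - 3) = -6*r^5 - 32*r^4 - 39*r^3 - 6*r^2 - 12*r - 9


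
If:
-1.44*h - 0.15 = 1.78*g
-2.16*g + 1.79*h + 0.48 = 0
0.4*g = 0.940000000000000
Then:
No Solution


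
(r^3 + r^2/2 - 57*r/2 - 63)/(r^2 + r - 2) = (r^3 + r^2/2 - 57*r/2 - 63)/(r^2 + r - 2)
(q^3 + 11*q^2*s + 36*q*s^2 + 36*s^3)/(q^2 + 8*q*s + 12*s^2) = q + 3*s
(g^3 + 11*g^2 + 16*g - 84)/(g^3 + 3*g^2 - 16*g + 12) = (g + 7)/(g - 1)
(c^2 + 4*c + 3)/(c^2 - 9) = (c + 1)/(c - 3)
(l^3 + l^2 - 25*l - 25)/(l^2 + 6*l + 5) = l - 5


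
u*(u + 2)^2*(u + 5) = u^4 + 9*u^3 + 24*u^2 + 20*u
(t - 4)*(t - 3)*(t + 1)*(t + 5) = t^4 - t^3 - 25*t^2 + 37*t + 60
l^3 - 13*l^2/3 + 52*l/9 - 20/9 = (l - 2)*(l - 5/3)*(l - 2/3)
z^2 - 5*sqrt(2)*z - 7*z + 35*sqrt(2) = (z - 7)*(z - 5*sqrt(2))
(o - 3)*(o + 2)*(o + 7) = o^3 + 6*o^2 - 13*o - 42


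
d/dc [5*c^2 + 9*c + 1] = 10*c + 9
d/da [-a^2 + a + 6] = 1 - 2*a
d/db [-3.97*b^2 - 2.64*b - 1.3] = -7.94*b - 2.64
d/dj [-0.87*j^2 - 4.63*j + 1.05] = -1.74*j - 4.63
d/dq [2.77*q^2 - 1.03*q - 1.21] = 5.54*q - 1.03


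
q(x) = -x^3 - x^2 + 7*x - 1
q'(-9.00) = -218.00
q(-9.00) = 584.00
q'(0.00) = 7.00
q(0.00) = -1.00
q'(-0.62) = 7.09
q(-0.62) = -5.49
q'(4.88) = -74.20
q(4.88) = -106.87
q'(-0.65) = 7.03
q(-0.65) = -5.70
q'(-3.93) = -31.47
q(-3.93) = 16.74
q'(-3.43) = -21.43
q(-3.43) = 3.58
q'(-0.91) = 6.34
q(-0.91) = -7.44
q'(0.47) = 5.40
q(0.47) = 1.97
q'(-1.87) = 0.25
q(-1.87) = -11.05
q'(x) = -3*x^2 - 2*x + 7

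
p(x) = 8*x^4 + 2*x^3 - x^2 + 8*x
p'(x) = 32*x^3 + 6*x^2 - 2*x + 8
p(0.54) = 5.02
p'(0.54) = 13.71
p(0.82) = 10.61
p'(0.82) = 28.04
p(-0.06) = -0.48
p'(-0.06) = 8.13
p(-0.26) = -2.15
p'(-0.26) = 8.36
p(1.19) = 27.52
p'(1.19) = 68.04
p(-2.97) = 537.49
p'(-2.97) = -771.47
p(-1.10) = -0.96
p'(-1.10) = -25.13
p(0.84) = 11.18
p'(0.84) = 29.52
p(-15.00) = 397905.00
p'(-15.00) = -106612.00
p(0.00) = 0.00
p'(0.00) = 8.00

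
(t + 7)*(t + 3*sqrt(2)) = t^2 + 3*sqrt(2)*t + 7*t + 21*sqrt(2)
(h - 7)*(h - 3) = h^2 - 10*h + 21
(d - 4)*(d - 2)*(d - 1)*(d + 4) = d^4 - 3*d^3 - 14*d^2 + 48*d - 32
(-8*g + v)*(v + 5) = -8*g*v - 40*g + v^2 + 5*v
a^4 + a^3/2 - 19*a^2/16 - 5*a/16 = a*(a - 1)*(a + 1/4)*(a + 5/4)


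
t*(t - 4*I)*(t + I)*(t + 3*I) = t^4 + 13*t^2 + 12*I*t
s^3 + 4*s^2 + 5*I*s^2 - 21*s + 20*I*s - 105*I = (s - 3)*(s + 7)*(s + 5*I)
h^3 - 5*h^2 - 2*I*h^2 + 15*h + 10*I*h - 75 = (h - 5)*(h - 5*I)*(h + 3*I)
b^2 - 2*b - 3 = (b - 3)*(b + 1)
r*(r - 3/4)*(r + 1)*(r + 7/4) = r^4 + 2*r^3 - 5*r^2/16 - 21*r/16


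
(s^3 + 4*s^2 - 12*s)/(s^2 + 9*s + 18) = s*(s - 2)/(s + 3)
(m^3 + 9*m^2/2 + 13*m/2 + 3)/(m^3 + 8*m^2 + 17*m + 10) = (m + 3/2)/(m + 5)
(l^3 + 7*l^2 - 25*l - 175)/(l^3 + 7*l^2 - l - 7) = (l^2 - 25)/(l^2 - 1)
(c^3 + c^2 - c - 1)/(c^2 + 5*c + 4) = (c^2 - 1)/(c + 4)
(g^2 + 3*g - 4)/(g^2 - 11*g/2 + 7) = 2*(g^2 + 3*g - 4)/(2*g^2 - 11*g + 14)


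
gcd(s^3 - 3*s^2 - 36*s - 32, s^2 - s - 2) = s + 1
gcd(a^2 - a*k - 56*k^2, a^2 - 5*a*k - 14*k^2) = 1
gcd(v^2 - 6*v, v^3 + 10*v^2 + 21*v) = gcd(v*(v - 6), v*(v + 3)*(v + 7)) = v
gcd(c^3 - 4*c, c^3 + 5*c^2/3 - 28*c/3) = c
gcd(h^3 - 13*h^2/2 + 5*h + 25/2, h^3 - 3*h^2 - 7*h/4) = 1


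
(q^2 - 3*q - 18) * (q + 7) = q^3 + 4*q^2 - 39*q - 126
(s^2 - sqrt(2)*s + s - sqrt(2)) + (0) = s^2 - sqrt(2)*s + s - sqrt(2)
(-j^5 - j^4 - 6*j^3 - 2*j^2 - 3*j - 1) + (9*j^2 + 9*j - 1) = -j^5 - j^4 - 6*j^3 + 7*j^2 + 6*j - 2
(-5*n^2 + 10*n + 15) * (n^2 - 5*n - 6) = -5*n^4 + 35*n^3 - 5*n^2 - 135*n - 90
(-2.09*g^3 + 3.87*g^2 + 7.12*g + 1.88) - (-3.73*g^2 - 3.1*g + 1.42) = -2.09*g^3 + 7.6*g^2 + 10.22*g + 0.46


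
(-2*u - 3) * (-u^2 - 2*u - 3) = 2*u^3 + 7*u^2 + 12*u + 9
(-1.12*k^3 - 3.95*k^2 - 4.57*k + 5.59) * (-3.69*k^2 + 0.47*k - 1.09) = 4.1328*k^5 + 14.0491*k^4 + 16.2276*k^3 - 18.4695*k^2 + 7.6086*k - 6.0931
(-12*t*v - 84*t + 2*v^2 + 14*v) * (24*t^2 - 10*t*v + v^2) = -288*t^3*v - 2016*t^3 + 168*t^2*v^2 + 1176*t^2*v - 32*t*v^3 - 224*t*v^2 + 2*v^4 + 14*v^3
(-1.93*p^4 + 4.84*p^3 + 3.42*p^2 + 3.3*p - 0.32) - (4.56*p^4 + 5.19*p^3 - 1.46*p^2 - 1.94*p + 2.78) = -6.49*p^4 - 0.350000000000001*p^3 + 4.88*p^2 + 5.24*p - 3.1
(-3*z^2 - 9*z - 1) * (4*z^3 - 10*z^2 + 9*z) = -12*z^5 - 6*z^4 + 59*z^3 - 71*z^2 - 9*z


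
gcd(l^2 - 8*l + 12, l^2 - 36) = l - 6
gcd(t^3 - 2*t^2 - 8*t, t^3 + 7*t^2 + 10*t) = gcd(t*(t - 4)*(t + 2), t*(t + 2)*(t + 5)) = t^2 + 2*t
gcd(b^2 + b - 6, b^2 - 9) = b + 3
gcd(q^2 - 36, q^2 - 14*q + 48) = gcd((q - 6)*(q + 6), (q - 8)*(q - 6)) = q - 6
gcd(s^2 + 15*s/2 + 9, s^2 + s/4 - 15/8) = s + 3/2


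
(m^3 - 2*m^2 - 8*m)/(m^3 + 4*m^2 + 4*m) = (m - 4)/(m + 2)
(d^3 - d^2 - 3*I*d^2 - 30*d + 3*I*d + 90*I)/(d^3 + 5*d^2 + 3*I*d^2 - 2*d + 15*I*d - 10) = (d^2 - 3*d*(2 + I) + 18*I)/(d^2 + 3*I*d - 2)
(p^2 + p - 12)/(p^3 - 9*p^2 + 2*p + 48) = (p + 4)/(p^2 - 6*p - 16)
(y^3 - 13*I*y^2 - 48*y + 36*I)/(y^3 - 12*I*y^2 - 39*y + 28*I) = (y^2 - 12*I*y - 36)/(y^2 - 11*I*y - 28)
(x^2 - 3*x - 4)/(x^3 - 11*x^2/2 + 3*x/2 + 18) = 2*(x + 1)/(2*x^2 - 3*x - 9)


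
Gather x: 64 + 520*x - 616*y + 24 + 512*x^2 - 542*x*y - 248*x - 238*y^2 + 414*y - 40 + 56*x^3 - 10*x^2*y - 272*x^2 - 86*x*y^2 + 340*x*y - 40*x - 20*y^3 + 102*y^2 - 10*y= 56*x^3 + x^2*(240 - 10*y) + x*(-86*y^2 - 202*y + 232) - 20*y^3 - 136*y^2 - 212*y + 48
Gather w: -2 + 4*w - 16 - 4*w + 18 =0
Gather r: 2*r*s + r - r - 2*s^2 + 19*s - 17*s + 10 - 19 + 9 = 2*r*s - 2*s^2 + 2*s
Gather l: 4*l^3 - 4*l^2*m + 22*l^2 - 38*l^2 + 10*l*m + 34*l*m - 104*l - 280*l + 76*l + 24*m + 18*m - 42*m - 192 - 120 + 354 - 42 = 4*l^3 + l^2*(-4*m - 16) + l*(44*m - 308)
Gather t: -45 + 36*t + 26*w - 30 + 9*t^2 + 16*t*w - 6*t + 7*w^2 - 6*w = 9*t^2 + t*(16*w + 30) + 7*w^2 + 20*w - 75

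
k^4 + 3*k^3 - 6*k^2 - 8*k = k*(k - 2)*(k + 1)*(k + 4)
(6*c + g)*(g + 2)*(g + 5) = 6*c*g^2 + 42*c*g + 60*c + g^3 + 7*g^2 + 10*g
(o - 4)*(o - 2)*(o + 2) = o^3 - 4*o^2 - 4*o + 16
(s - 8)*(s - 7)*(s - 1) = s^3 - 16*s^2 + 71*s - 56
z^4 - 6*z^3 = z^3*(z - 6)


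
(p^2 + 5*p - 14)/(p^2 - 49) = (p - 2)/(p - 7)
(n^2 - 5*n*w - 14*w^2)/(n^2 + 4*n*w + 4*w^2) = (n - 7*w)/(n + 2*w)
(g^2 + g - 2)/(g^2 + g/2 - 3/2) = 2*(g + 2)/(2*g + 3)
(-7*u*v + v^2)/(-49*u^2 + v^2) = v/(7*u + v)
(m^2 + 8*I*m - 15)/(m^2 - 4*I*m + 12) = (m^2 + 8*I*m - 15)/(m^2 - 4*I*m + 12)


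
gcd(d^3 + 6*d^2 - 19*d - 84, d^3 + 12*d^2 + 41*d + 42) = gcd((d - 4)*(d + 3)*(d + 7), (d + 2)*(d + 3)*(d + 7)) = d^2 + 10*d + 21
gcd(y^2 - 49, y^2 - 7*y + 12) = 1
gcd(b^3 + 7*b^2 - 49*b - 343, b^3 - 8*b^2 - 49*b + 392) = b^2 - 49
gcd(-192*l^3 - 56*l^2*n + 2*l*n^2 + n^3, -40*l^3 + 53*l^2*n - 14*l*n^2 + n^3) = 8*l - n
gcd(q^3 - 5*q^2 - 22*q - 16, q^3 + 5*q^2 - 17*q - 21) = q + 1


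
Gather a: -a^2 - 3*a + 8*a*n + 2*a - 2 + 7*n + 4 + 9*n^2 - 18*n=-a^2 + a*(8*n - 1) + 9*n^2 - 11*n + 2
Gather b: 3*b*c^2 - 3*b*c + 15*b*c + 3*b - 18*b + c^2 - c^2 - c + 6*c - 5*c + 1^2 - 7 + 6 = b*(3*c^2 + 12*c - 15)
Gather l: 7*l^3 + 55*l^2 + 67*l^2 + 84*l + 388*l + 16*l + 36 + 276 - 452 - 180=7*l^3 + 122*l^2 + 488*l - 320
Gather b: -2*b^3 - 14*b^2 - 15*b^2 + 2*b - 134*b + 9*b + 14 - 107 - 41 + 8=-2*b^3 - 29*b^2 - 123*b - 126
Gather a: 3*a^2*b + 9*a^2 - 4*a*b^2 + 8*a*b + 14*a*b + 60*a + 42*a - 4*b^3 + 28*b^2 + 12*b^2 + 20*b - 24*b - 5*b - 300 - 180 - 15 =a^2*(3*b + 9) + a*(-4*b^2 + 22*b + 102) - 4*b^3 + 40*b^2 - 9*b - 495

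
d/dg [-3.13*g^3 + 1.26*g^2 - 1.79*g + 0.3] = -9.39*g^2 + 2.52*g - 1.79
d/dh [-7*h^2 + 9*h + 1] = 9 - 14*h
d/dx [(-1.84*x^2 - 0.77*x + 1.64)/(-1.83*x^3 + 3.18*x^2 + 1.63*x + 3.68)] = (-3.3672*x^4 - 2.8182*x^3 + 8.453*x^2 - 23.9728*x - 5.5068)/(3.3489*x^6 - 11.6388*x^5 + 4.1466*x^4 - 3.102*x^3 + 26.0617*x^2 + 11.9968*x + 13.5424)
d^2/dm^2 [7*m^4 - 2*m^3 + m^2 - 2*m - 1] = 84*m^2 - 12*m + 2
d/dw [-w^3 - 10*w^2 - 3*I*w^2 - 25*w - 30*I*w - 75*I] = -3*w^2 - 2*w*(10 + 3*I) - 25 - 30*I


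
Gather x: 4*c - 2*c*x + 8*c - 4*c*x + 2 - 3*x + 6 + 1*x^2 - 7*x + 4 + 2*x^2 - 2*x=12*c + 3*x^2 + x*(-6*c - 12) + 12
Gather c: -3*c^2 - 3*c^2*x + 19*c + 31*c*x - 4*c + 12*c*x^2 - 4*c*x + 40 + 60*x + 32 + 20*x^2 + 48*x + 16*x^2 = c^2*(-3*x - 3) + c*(12*x^2 + 27*x + 15) + 36*x^2 + 108*x + 72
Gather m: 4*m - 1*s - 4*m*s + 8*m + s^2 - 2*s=m*(12 - 4*s) + s^2 - 3*s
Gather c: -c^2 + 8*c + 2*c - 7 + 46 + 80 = -c^2 + 10*c + 119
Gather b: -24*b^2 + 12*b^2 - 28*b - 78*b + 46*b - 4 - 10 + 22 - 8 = -12*b^2 - 60*b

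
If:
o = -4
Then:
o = -4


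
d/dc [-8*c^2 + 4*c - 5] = 4 - 16*c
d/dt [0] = 0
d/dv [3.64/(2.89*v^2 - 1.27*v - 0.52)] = (4.6228 - 21.0392*v)/(-2.89*v^2 + 1.27*v + 0.52)^2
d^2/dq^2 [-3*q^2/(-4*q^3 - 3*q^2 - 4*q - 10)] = 12*(8*q^6 - 24*q^4 - 146*q^3 - 45*q^2 + 50)/(64*q^9 + 144*q^8 + 300*q^7 + 795*q^6 + 1020*q^5 + 1374*q^4 + 1984*q^3 + 1380*q^2 + 1200*q + 1000)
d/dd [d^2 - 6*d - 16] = 2*d - 6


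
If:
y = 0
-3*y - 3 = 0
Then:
No Solution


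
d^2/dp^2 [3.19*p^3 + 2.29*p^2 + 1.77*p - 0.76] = 19.14*p + 4.58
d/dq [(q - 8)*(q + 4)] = 2*q - 4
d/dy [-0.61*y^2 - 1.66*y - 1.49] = -1.22*y - 1.66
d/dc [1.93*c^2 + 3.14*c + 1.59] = 3.86*c + 3.14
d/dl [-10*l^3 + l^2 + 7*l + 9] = -30*l^2 + 2*l + 7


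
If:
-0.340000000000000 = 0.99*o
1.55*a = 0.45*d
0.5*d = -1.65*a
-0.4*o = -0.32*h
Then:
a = 0.00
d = 0.00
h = -0.43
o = -0.34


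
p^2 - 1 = (p - 1)*(p + 1)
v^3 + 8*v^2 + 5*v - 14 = (v - 1)*(v + 2)*(v + 7)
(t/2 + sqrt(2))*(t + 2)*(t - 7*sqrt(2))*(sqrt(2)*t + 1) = sqrt(2)*t^4/2 - 9*t^3/2 + sqrt(2)*t^3 - 33*sqrt(2)*t^2/2 - 9*t^2 - 33*sqrt(2)*t - 14*t - 28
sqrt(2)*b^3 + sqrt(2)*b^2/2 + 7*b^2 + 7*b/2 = b*(b + 7*sqrt(2)/2)*(sqrt(2)*b + sqrt(2)/2)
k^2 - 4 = (k - 2)*(k + 2)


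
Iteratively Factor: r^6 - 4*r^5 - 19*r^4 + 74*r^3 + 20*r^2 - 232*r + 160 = (r + 4)*(r^5 - 8*r^4 + 13*r^3 + 22*r^2 - 68*r + 40) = (r - 2)*(r + 4)*(r^4 - 6*r^3 + r^2 + 24*r - 20) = (r - 2)*(r - 1)*(r + 4)*(r^3 - 5*r^2 - 4*r + 20) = (r - 5)*(r - 2)*(r - 1)*(r + 4)*(r^2 - 4) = (r - 5)*(r - 2)*(r - 1)*(r + 2)*(r + 4)*(r - 2)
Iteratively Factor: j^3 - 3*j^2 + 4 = (j - 2)*(j^2 - j - 2) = (j - 2)^2*(j + 1)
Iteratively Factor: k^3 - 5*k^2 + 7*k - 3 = (k - 1)*(k^2 - 4*k + 3) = (k - 1)^2*(k - 3)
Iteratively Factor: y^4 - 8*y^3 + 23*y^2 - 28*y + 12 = (y - 2)*(y^3 - 6*y^2 + 11*y - 6) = (y - 2)*(y - 1)*(y^2 - 5*y + 6) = (y - 3)*(y - 2)*(y - 1)*(y - 2)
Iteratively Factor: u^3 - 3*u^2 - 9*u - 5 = (u + 1)*(u^2 - 4*u - 5) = (u - 5)*(u + 1)*(u + 1)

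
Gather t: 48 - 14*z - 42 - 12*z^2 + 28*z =-12*z^2 + 14*z + 6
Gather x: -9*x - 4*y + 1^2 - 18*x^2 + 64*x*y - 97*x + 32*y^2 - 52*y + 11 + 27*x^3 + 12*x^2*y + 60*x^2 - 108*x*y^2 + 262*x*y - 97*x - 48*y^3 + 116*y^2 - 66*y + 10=27*x^3 + x^2*(12*y + 42) + x*(-108*y^2 + 326*y - 203) - 48*y^3 + 148*y^2 - 122*y + 22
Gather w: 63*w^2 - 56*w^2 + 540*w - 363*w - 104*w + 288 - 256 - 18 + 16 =7*w^2 + 73*w + 30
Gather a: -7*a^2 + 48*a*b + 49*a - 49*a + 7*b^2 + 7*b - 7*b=-7*a^2 + 48*a*b + 7*b^2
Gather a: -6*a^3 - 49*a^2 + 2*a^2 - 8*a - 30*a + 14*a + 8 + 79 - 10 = -6*a^3 - 47*a^2 - 24*a + 77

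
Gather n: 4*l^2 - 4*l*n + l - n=4*l^2 + l + n*(-4*l - 1)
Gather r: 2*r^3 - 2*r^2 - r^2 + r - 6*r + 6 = 2*r^3 - 3*r^2 - 5*r + 6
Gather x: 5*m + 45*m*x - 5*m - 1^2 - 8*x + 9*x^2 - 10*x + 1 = 9*x^2 + x*(45*m - 18)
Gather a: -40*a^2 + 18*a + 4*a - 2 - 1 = -40*a^2 + 22*a - 3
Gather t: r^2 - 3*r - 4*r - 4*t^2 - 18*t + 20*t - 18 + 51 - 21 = r^2 - 7*r - 4*t^2 + 2*t + 12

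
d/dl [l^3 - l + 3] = 3*l^2 - 1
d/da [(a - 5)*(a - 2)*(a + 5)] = 3*a^2 - 4*a - 25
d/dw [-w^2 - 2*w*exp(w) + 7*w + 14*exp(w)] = -2*w*exp(w) - 2*w + 12*exp(w) + 7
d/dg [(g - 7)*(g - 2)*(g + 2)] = 3*g^2 - 14*g - 4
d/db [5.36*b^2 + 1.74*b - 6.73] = 10.72*b + 1.74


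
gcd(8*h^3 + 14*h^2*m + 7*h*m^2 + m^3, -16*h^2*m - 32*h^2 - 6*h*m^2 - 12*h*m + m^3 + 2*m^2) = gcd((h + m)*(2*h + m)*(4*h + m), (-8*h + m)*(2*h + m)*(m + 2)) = 2*h + m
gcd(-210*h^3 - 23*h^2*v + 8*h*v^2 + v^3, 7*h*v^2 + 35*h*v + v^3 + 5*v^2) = 7*h + v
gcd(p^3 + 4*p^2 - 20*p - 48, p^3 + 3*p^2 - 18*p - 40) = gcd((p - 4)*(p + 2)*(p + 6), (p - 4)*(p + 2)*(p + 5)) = p^2 - 2*p - 8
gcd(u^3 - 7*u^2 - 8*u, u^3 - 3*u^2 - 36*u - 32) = u^2 - 7*u - 8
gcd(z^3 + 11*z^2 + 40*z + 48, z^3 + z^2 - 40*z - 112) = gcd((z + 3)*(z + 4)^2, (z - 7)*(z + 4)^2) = z^2 + 8*z + 16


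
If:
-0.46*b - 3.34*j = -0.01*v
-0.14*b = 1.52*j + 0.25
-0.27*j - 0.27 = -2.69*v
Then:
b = 3.61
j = -0.50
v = 0.05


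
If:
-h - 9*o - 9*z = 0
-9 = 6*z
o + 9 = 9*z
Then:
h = 216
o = -45/2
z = -3/2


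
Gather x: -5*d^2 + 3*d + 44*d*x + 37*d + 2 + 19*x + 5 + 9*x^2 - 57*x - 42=-5*d^2 + 40*d + 9*x^2 + x*(44*d - 38) - 35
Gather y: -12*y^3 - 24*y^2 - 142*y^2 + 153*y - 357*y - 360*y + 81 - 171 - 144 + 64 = -12*y^3 - 166*y^2 - 564*y - 170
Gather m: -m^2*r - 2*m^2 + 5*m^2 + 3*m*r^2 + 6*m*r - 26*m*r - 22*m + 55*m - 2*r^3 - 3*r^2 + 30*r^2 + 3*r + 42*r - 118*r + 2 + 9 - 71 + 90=m^2*(3 - r) + m*(3*r^2 - 20*r + 33) - 2*r^3 + 27*r^2 - 73*r + 30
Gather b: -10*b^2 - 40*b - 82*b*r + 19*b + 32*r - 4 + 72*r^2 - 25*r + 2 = -10*b^2 + b*(-82*r - 21) + 72*r^2 + 7*r - 2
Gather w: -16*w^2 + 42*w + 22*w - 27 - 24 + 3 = -16*w^2 + 64*w - 48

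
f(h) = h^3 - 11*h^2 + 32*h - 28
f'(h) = 3*h^2 - 22*h + 32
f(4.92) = -17.73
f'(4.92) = -3.62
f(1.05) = -5.37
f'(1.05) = 12.21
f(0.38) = -17.37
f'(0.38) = 24.07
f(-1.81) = -127.89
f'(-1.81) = 81.65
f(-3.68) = -344.56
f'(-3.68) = 153.59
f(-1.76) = -123.85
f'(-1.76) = 80.01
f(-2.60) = -203.14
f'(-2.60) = 109.48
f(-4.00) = -396.00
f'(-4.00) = 168.00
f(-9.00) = -1936.00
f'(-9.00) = 473.00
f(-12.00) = -3724.00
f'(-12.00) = 728.00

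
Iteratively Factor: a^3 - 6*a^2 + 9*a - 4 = (a - 1)*(a^2 - 5*a + 4) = (a - 4)*(a - 1)*(a - 1)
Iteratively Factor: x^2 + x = (x)*(x + 1)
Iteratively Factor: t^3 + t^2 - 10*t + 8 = (t + 4)*(t^2 - 3*t + 2) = (t - 2)*(t + 4)*(t - 1)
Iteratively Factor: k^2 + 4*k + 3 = (k + 1)*(k + 3)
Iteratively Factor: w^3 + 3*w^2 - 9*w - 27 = (w + 3)*(w^2 - 9) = (w + 3)^2*(w - 3)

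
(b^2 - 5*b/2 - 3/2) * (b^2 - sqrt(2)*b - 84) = b^4 - 5*b^3/2 - sqrt(2)*b^3 - 171*b^2/2 + 5*sqrt(2)*b^2/2 + 3*sqrt(2)*b/2 + 210*b + 126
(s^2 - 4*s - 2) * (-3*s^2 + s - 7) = -3*s^4 + 13*s^3 - 5*s^2 + 26*s + 14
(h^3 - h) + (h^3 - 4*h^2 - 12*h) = 2*h^3 - 4*h^2 - 13*h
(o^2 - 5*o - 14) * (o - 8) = o^3 - 13*o^2 + 26*o + 112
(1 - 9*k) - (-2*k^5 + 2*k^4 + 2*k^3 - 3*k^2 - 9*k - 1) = 2*k^5 - 2*k^4 - 2*k^3 + 3*k^2 + 2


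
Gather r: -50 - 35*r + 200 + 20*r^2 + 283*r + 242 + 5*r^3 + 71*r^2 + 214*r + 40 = 5*r^3 + 91*r^2 + 462*r + 432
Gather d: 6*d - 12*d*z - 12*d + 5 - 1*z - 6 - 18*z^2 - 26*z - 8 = d*(-12*z - 6) - 18*z^2 - 27*z - 9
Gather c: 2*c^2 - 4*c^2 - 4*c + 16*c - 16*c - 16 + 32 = -2*c^2 - 4*c + 16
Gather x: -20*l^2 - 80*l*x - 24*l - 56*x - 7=-20*l^2 - 24*l + x*(-80*l - 56) - 7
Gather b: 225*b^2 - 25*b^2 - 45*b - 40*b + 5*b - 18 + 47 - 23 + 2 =200*b^2 - 80*b + 8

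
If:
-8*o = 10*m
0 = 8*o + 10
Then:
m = 1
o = -5/4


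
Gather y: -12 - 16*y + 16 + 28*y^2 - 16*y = 28*y^2 - 32*y + 4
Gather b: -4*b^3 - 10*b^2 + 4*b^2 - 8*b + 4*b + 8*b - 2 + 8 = -4*b^3 - 6*b^2 + 4*b + 6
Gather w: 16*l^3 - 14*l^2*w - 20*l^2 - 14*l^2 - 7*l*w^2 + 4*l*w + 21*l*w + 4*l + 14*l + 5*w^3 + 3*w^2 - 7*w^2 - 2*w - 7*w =16*l^3 - 34*l^2 + 18*l + 5*w^3 + w^2*(-7*l - 4) + w*(-14*l^2 + 25*l - 9)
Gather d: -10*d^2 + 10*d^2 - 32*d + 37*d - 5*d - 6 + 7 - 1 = 0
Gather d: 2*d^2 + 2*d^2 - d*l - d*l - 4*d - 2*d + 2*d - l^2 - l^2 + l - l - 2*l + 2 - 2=4*d^2 + d*(-2*l - 4) - 2*l^2 - 2*l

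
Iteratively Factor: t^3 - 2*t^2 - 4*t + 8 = (t + 2)*(t^2 - 4*t + 4) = (t - 2)*(t + 2)*(t - 2)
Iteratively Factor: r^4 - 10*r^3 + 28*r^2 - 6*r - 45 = (r + 1)*(r^3 - 11*r^2 + 39*r - 45) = (r - 5)*(r + 1)*(r^2 - 6*r + 9) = (r - 5)*(r - 3)*(r + 1)*(r - 3)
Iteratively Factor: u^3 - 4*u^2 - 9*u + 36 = (u + 3)*(u^2 - 7*u + 12) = (u - 3)*(u + 3)*(u - 4)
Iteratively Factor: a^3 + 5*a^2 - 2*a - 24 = (a + 4)*(a^2 + a - 6) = (a - 2)*(a + 4)*(a + 3)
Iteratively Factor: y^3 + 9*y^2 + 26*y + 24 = (y + 3)*(y^2 + 6*y + 8) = (y + 2)*(y + 3)*(y + 4)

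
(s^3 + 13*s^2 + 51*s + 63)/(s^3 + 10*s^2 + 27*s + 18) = (s^2 + 10*s + 21)/(s^2 + 7*s + 6)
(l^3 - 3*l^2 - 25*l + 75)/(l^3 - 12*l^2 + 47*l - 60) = (l + 5)/(l - 4)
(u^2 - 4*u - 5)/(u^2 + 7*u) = (u^2 - 4*u - 5)/(u*(u + 7))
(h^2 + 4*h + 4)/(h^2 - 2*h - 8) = (h + 2)/(h - 4)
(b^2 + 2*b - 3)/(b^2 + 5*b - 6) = (b + 3)/(b + 6)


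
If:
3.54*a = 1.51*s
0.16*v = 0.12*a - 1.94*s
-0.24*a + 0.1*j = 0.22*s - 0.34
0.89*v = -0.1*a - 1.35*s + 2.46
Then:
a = -0.12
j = -4.27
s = -0.27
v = 3.19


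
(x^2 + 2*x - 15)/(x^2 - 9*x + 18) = (x + 5)/(x - 6)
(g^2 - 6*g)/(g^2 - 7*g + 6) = g/(g - 1)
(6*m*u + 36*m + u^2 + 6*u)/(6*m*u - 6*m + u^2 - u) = (u + 6)/(u - 1)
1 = 1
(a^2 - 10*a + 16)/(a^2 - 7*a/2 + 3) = 2*(a - 8)/(2*a - 3)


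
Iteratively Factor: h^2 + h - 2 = (h + 2)*(h - 1)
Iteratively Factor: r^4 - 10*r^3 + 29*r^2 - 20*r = (r - 4)*(r^3 - 6*r^2 + 5*r) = (r - 5)*(r - 4)*(r^2 - r) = (r - 5)*(r - 4)*(r - 1)*(r)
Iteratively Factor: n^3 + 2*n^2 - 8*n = (n)*(n^2 + 2*n - 8) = n*(n + 4)*(n - 2)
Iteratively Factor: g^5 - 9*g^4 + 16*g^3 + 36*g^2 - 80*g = (g)*(g^4 - 9*g^3 + 16*g^2 + 36*g - 80) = g*(g - 4)*(g^3 - 5*g^2 - 4*g + 20) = g*(g - 4)*(g - 2)*(g^2 - 3*g - 10) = g*(g - 5)*(g - 4)*(g - 2)*(g + 2)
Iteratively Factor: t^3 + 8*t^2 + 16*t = (t + 4)*(t^2 + 4*t) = (t + 4)^2*(t)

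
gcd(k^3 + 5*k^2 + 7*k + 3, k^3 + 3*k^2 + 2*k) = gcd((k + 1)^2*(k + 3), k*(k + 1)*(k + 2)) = k + 1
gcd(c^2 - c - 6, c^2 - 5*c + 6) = c - 3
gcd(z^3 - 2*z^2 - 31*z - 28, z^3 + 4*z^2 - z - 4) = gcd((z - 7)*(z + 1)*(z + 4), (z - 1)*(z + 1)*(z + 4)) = z^2 + 5*z + 4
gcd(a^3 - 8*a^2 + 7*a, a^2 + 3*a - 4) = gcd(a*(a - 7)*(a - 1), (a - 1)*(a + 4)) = a - 1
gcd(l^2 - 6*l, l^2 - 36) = l - 6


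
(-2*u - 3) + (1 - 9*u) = -11*u - 2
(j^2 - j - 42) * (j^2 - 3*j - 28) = j^4 - 4*j^3 - 67*j^2 + 154*j + 1176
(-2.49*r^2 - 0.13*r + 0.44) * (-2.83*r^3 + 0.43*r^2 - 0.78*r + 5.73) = 7.0467*r^5 - 0.7028*r^4 + 0.6411*r^3 - 13.9771*r^2 - 1.0881*r + 2.5212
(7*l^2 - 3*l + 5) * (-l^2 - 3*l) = -7*l^4 - 18*l^3 + 4*l^2 - 15*l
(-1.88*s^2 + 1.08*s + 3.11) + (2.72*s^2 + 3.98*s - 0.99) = 0.84*s^2 + 5.06*s + 2.12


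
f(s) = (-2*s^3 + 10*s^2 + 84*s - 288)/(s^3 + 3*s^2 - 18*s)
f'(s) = (-6*s^2 + 20*s + 84)/(s^3 + 3*s^2 - 18*s) + (-3*s^2 - 6*s + 18)*(-2*s^3 + 10*s^2 + 84*s - 288)/(s^3 + 3*s^2 - 18*s)^2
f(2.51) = 4.37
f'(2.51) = -2.54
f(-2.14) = -9.48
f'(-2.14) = -3.49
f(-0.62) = -27.81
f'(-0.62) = -41.62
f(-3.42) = -6.68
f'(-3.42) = -1.37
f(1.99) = 6.04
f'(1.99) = -4.04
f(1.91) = 6.38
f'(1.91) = -4.39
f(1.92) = 6.33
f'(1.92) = -4.34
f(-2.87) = -7.57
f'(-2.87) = -1.94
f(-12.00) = -3.33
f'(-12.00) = -0.11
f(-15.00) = -3.07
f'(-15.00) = -0.07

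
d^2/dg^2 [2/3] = 0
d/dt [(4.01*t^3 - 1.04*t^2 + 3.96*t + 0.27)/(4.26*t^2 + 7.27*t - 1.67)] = (17.0826*t^4 + 58.3054*t^3 - 44.5205*t^2 + 1.1732*t - 8.5761)/(18.1476*t^4 + 61.9404*t^3 + 38.6245*t^2 - 24.2818*t + 2.7889)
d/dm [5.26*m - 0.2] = 5.26000000000000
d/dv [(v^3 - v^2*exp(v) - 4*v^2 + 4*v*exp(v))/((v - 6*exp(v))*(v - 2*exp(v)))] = (7*v^4*exp(v) + v^4 - 24*v^3*exp(2*v) - 44*v^3*exp(v) + 12*v^2*exp(3*v) + 140*v^2*exp(2*v) + 28*v^2*exp(v) - 72*v*exp(3*v) - 96*v*exp(2*v) + 48*exp(3*v))/(v^4 - 16*v^3*exp(v) + 88*v^2*exp(2*v) - 192*v*exp(3*v) + 144*exp(4*v))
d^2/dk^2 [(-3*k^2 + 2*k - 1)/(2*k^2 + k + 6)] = 2*(14*k^3 + 96*k^2 - 78*k - 109)/(8*k^6 + 12*k^5 + 78*k^4 + 73*k^3 + 234*k^2 + 108*k + 216)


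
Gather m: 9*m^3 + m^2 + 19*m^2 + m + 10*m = 9*m^3 + 20*m^2 + 11*m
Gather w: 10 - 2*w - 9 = 1 - 2*w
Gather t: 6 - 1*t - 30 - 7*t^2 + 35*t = -7*t^2 + 34*t - 24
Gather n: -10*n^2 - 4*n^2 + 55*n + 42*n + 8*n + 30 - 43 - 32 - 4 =-14*n^2 + 105*n - 49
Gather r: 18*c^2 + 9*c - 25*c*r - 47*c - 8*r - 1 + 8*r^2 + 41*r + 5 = 18*c^2 - 38*c + 8*r^2 + r*(33 - 25*c) + 4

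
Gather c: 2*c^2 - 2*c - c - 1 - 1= 2*c^2 - 3*c - 2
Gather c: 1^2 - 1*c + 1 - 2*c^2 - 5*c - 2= -2*c^2 - 6*c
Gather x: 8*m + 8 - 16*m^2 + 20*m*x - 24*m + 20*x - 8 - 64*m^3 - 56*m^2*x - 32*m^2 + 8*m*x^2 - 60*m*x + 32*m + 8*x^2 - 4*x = -64*m^3 - 48*m^2 + 16*m + x^2*(8*m + 8) + x*(-56*m^2 - 40*m + 16)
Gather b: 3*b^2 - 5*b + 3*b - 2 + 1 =3*b^2 - 2*b - 1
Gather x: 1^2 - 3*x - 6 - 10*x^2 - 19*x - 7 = -10*x^2 - 22*x - 12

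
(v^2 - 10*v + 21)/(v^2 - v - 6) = (v - 7)/(v + 2)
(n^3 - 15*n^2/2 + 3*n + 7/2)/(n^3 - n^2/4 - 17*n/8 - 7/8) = 4*(n^2 - 8*n + 7)/(4*n^2 - 3*n - 7)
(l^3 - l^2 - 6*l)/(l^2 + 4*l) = (l^2 - l - 6)/(l + 4)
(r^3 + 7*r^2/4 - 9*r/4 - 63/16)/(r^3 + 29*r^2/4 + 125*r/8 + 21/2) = (r - 3/2)/(r + 4)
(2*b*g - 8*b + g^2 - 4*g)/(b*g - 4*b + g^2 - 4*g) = (2*b + g)/(b + g)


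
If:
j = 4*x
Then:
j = 4*x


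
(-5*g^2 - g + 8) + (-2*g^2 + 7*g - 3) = -7*g^2 + 6*g + 5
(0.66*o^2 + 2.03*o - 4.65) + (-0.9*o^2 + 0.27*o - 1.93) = -0.24*o^2 + 2.3*o - 6.58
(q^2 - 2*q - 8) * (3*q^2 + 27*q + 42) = 3*q^4 + 21*q^3 - 36*q^2 - 300*q - 336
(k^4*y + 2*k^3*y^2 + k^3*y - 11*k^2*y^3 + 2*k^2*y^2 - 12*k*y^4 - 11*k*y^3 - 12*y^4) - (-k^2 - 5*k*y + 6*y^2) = k^4*y + 2*k^3*y^2 + k^3*y - 11*k^2*y^3 + 2*k^2*y^2 + k^2 - 12*k*y^4 - 11*k*y^3 + 5*k*y - 12*y^4 - 6*y^2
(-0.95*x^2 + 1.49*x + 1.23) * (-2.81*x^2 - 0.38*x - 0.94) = 2.6695*x^4 - 3.8259*x^3 - 3.1295*x^2 - 1.868*x - 1.1562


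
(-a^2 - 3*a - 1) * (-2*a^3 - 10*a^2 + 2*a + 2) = 2*a^5 + 16*a^4 + 30*a^3 + 2*a^2 - 8*a - 2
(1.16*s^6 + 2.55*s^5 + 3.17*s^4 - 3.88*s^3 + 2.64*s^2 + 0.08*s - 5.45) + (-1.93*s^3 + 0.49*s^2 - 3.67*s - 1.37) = 1.16*s^6 + 2.55*s^5 + 3.17*s^4 - 5.81*s^3 + 3.13*s^2 - 3.59*s - 6.82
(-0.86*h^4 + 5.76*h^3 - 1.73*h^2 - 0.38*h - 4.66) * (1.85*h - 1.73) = -1.591*h^5 + 12.1438*h^4 - 13.1653*h^3 + 2.2899*h^2 - 7.9636*h + 8.0618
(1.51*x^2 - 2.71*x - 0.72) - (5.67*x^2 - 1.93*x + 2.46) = -4.16*x^2 - 0.78*x - 3.18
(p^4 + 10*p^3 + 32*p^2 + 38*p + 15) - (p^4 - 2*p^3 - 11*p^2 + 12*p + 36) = 12*p^3 + 43*p^2 + 26*p - 21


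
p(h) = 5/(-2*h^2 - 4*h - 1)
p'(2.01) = 0.21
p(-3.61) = -0.40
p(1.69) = -0.37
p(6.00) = -0.05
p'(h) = 5*(4*h + 4)/(-2*h^2 - 4*h - 1)^2 = 20*(h + 1)/(2*h^2 + 4*h + 1)^2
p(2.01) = -0.29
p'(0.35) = 3.86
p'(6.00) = 0.01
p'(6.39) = 0.01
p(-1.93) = -6.85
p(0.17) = -2.88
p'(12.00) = 0.00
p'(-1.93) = -34.92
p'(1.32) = 0.49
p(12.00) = -0.01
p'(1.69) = 0.30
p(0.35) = -1.89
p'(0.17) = 7.75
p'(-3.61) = -0.33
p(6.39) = -0.05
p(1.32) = -0.51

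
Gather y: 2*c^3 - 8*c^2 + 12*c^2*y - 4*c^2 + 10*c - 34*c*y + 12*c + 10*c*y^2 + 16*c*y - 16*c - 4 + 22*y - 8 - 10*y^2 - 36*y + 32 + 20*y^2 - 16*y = 2*c^3 - 12*c^2 + 6*c + y^2*(10*c + 10) + y*(12*c^2 - 18*c - 30) + 20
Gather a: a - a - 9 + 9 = 0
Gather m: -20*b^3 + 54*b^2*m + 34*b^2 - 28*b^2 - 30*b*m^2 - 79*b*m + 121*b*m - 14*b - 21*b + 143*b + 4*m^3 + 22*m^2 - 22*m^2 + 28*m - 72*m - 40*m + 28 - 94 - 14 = -20*b^3 + 6*b^2 - 30*b*m^2 + 108*b + 4*m^3 + m*(54*b^2 + 42*b - 84) - 80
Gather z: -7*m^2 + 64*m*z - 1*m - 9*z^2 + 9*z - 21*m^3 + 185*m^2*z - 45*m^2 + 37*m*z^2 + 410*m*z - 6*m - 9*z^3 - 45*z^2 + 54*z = -21*m^3 - 52*m^2 - 7*m - 9*z^3 + z^2*(37*m - 54) + z*(185*m^2 + 474*m + 63)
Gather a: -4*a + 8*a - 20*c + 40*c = 4*a + 20*c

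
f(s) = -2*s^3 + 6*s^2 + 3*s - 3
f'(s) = -6*s^2 + 12*s + 3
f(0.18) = -2.28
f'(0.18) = 4.97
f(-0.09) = -3.22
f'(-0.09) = 1.87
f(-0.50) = -2.75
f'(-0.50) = -4.50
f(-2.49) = 57.61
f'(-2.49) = -64.08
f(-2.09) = 35.20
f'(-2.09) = -48.29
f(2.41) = 11.08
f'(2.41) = -2.93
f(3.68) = -10.38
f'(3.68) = -34.09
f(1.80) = 10.18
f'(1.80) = 5.16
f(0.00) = -3.00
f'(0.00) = 3.00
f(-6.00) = 627.00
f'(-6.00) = -285.00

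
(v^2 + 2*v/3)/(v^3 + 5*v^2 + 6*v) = (v + 2/3)/(v^2 + 5*v + 6)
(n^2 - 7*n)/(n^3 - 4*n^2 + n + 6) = n*(n - 7)/(n^3 - 4*n^2 + n + 6)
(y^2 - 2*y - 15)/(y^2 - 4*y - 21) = (y - 5)/(y - 7)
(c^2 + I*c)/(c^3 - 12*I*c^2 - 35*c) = (c + I)/(c^2 - 12*I*c - 35)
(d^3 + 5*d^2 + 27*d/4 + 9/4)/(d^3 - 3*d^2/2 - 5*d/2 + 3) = (2*d^2 + 7*d + 3)/(2*(d^2 - 3*d + 2))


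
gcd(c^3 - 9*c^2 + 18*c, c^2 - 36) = c - 6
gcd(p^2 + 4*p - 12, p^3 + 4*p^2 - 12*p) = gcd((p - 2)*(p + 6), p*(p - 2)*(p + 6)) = p^2 + 4*p - 12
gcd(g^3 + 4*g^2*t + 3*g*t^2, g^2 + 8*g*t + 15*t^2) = g + 3*t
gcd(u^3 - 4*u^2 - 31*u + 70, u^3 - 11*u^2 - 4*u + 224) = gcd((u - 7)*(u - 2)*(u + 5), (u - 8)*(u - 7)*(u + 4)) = u - 7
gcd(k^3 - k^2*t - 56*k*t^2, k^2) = k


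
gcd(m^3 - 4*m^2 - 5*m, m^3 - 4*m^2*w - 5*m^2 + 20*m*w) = m^2 - 5*m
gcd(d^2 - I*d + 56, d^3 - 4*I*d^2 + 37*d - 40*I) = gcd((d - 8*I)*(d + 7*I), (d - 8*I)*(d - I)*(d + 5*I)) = d - 8*I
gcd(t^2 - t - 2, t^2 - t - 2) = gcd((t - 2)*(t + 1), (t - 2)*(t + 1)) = t^2 - t - 2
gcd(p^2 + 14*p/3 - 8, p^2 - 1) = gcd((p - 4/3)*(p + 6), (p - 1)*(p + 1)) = 1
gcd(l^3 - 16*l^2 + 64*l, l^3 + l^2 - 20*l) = l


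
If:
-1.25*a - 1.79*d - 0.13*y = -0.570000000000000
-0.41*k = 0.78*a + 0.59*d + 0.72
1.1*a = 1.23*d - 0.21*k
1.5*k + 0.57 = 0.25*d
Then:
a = -0.38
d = -0.41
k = -0.45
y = 13.67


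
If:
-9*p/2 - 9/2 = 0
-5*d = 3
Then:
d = -3/5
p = -1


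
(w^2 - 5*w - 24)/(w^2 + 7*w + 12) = (w - 8)/(w + 4)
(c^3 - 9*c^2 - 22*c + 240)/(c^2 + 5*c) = c - 14 + 48/c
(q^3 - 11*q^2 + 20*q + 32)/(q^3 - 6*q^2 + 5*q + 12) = (q - 8)/(q - 3)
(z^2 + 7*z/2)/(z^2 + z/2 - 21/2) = z/(z - 3)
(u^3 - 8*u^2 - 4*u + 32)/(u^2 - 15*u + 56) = (u^2 - 4)/(u - 7)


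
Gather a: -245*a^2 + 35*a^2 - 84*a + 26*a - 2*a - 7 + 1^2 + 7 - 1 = -210*a^2 - 60*a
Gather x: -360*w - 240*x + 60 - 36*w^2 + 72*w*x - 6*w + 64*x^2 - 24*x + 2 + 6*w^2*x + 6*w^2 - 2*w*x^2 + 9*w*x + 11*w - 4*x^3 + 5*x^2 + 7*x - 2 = -30*w^2 - 355*w - 4*x^3 + x^2*(69 - 2*w) + x*(6*w^2 + 81*w - 257) + 60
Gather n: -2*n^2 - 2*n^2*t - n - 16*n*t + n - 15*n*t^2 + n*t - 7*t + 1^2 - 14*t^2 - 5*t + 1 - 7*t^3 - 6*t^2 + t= n^2*(-2*t - 2) + n*(-15*t^2 - 15*t) - 7*t^3 - 20*t^2 - 11*t + 2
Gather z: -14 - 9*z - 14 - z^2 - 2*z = -z^2 - 11*z - 28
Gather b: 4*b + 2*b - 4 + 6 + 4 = 6*b + 6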